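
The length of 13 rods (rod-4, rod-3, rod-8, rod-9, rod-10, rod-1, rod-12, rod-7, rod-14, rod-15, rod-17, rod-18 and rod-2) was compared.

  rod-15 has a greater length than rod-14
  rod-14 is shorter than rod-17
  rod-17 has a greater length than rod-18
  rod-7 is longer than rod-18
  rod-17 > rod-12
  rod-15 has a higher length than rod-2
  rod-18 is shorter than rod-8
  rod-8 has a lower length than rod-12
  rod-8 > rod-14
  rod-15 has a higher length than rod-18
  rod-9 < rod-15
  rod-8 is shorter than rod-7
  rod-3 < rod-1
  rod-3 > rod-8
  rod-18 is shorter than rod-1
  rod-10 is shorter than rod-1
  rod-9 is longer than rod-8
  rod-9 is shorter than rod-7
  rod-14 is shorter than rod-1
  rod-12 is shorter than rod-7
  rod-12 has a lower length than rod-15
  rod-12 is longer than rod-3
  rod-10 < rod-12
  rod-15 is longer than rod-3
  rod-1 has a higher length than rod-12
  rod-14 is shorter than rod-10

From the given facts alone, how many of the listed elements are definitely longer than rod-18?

8

The elements the relations force above rod-18 are rod-8, rod-3, rod-12, rod-17, rod-9, rod-15, rod-7, rod-1 — no chain reaches any other.
That is 8.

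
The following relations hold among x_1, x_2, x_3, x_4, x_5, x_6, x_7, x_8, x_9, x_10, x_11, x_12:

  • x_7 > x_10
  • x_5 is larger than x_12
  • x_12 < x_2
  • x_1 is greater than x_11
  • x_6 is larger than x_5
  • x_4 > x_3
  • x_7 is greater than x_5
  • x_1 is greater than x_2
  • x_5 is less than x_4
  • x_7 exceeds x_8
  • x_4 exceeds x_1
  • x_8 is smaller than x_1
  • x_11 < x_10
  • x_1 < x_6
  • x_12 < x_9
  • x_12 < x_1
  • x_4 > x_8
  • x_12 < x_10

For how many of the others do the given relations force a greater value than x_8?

Directly above x_8: x_1, x_7, x_4.
One step further: x_6 (4 so far).
No other element is forced above x_8 by the given relations, so the count is 4.

4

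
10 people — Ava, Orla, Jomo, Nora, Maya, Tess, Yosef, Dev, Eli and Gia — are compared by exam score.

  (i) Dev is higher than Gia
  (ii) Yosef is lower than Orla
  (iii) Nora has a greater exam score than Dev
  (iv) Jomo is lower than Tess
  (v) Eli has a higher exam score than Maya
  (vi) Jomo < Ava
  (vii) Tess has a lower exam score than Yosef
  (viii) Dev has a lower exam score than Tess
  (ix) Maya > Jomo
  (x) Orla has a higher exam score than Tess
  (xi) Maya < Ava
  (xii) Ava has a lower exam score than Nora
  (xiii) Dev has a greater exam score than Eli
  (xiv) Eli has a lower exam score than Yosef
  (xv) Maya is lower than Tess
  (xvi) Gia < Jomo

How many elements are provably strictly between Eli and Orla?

3

Chaining upward from Eli reaches: Dev, Tess, Yosef, Nora.
Chaining downward from Orla reaches: Gia, Jomo, Maya, Dev, Tess, Yosef.
Strictly between Eli and Orla are those in both lists: Dev, Tess, Yosef — 3 elements.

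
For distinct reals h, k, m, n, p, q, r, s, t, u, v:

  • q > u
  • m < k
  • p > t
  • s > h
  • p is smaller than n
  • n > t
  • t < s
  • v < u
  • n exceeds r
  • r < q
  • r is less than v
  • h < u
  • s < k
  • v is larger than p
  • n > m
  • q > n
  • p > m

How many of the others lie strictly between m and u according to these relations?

2

The relations place m below u. An element lies strictly between them when it is forced above m and also forced below u.
Above m: {k, p, v, n, q}. Below u: {h, t, p, r, v}.
Intersection: {p, v} — 2.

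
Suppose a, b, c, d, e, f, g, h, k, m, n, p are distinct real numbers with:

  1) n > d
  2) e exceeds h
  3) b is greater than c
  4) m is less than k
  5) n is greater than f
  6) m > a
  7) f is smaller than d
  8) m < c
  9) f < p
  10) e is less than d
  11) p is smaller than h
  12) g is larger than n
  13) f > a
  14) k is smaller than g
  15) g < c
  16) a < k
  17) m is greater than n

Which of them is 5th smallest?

e

Chaining the given pairs: a < f < p < h < e < d < n < m < k < g < c < b.
Counting 5 from the smallest end gives e.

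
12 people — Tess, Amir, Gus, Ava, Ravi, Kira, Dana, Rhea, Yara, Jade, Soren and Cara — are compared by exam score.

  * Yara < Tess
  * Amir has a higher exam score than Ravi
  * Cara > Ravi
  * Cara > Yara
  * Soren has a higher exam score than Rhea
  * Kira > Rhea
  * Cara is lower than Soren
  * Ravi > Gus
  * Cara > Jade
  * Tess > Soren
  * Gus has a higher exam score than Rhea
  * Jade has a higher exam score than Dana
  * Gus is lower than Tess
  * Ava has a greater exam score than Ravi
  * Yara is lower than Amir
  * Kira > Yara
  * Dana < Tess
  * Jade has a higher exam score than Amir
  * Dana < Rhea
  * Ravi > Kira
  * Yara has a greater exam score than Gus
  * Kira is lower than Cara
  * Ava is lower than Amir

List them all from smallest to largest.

Dana < Rhea < Gus < Yara < Kira < Ravi < Ava < Amir < Jade < Cara < Soren < Tess

Each adjacent pair is fixed by a given relation: Dana < Rhea; Rhea < Gus; Gus < Yara; Yara < Kira; Kira < Ravi; Ravi < Ava; Ava < Amir; Amir < Jade; Jade < Cara; Cara < Soren; Soren < Tess. Chaining them end to end gives the full order.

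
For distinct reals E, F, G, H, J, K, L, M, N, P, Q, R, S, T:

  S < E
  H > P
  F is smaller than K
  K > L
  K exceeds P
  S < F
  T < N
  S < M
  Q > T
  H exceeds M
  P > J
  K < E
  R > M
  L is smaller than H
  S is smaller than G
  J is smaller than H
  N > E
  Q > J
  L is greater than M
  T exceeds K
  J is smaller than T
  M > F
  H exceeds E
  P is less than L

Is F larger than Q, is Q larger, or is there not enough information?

F < M and M < L give F < L.
With L < K: F < M < L < K.
With K < T: F < M < L < K < T.
With T < Q: F < M < L < K < T < Q.
So Q is larger.

Q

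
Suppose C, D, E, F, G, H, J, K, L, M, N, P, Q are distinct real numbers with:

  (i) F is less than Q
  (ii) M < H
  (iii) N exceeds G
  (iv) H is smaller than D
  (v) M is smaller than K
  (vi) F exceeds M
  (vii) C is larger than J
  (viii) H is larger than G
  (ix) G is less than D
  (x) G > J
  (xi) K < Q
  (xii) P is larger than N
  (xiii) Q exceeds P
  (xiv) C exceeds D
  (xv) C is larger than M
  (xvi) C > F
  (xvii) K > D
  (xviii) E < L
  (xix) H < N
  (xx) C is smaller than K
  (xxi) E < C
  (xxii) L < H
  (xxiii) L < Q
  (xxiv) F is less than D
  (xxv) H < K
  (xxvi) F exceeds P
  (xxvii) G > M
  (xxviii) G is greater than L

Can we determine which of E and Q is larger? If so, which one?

Q

E < L and L < G give E < G.
Then G < H extends the chain to H.
With H < N: E < L < G < H < N.
With N < P: E < L < G < H < N < P.
Then P < F extends the chain to F.
With F < D: E < L < G < H < N < P < F < D.
With D < C: E < L < G < H < N < P < F < D < C.
With C < K: E < L < G < H < N < P < F < D < C < K.
Then K < Q extends the chain to Q.
So Q is larger.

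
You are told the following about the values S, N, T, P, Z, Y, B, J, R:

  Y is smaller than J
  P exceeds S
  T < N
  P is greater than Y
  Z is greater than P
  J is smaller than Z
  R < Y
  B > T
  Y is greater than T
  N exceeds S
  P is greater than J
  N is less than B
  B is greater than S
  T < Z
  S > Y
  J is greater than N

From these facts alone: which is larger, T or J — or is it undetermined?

T < Y < S < N < J, by transitivity through Y, S, N.
So J is larger.

J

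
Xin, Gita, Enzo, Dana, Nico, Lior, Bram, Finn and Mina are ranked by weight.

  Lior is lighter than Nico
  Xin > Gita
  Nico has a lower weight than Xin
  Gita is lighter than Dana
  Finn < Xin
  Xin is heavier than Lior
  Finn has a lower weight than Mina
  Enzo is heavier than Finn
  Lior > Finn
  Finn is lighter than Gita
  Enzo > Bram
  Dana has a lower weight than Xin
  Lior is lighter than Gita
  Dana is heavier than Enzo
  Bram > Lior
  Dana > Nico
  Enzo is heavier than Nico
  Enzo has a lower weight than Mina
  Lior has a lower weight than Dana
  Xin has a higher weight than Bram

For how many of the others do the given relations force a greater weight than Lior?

Directly above Lior: Bram, Nico, Gita, Dana, Xin.
One step further: Enzo (6 so far).
One step further: Mina (7 so far).
Nothing else is reachable above Lior; 7 in all.

7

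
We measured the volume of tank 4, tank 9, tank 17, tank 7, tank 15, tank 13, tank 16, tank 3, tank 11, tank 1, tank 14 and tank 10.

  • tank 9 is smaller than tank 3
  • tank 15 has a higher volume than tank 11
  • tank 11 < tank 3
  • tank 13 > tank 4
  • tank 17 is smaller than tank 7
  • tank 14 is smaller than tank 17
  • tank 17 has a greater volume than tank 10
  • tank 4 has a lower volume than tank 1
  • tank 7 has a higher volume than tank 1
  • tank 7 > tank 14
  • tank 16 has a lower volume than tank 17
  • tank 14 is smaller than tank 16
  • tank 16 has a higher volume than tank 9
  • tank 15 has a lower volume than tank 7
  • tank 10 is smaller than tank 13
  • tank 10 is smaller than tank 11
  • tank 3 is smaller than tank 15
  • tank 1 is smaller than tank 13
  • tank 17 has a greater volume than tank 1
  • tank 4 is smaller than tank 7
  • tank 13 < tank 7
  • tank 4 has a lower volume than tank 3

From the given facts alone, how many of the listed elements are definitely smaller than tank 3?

4

From tank 3 the given relations immediately reach tank 4, tank 9, tank 11.
From those, tank 10 — 4 in total.
Nothing else is reachable below tank 3; 4 in all.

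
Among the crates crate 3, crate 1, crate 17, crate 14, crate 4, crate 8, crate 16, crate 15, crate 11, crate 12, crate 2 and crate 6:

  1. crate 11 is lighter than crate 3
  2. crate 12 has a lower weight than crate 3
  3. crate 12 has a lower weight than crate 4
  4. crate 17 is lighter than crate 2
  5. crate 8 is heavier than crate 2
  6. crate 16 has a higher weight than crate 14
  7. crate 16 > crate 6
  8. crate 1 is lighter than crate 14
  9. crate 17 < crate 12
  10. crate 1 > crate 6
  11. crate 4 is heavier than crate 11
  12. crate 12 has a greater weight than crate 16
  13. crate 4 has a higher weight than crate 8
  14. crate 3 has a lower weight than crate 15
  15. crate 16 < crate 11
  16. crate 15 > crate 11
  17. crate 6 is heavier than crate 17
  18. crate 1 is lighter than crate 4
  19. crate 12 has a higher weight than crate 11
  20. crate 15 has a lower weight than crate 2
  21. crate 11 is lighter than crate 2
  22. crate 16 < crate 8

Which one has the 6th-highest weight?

crate 12

The consecutive relations fix a unique order: crate 17 < crate 6 < crate 1 < crate 14 < crate 16 < crate 11 < crate 12 < crate 3 < crate 15 < crate 2 < crate 8 < crate 4.
Counting 6 from the largest end gives crate 12.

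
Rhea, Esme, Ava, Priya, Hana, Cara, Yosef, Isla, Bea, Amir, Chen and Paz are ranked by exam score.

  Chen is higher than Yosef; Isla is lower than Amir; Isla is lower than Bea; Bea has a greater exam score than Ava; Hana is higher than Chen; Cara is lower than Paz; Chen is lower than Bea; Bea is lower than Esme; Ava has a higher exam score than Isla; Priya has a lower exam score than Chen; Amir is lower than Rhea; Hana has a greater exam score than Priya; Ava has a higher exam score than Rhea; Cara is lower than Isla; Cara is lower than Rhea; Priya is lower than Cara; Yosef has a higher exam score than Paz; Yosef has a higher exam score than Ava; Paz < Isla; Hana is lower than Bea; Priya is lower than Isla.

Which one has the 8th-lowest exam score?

Chaining the given pairs: Priya < Cara < Paz < Isla < Amir < Rhea < Ava < Yosef < Chen < Hana < Bea < Esme.
The 8th smallest is Yosef.

Yosef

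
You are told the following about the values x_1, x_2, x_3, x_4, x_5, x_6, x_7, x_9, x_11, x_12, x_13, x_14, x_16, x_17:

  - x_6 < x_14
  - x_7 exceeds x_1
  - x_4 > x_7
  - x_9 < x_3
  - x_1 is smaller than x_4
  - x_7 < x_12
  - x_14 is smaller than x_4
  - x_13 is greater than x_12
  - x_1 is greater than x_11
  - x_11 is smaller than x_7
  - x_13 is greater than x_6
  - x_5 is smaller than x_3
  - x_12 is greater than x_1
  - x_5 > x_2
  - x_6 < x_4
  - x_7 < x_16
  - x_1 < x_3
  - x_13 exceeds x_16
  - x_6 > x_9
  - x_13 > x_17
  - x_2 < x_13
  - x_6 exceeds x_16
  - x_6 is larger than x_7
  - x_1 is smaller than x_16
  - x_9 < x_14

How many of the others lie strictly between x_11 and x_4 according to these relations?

5

Chaining upward from x_11 reaches: x_1, x_7, x_16, x_6, x_14, x_12, x_13, x_3.
Chaining downward from x_4 reaches: x_1, x_7, x_16, x_9, x_6, x_14.
Strictly between x_11 and x_4 are those in both lists: x_1, x_7, x_16, x_6, x_14 — 5 elements.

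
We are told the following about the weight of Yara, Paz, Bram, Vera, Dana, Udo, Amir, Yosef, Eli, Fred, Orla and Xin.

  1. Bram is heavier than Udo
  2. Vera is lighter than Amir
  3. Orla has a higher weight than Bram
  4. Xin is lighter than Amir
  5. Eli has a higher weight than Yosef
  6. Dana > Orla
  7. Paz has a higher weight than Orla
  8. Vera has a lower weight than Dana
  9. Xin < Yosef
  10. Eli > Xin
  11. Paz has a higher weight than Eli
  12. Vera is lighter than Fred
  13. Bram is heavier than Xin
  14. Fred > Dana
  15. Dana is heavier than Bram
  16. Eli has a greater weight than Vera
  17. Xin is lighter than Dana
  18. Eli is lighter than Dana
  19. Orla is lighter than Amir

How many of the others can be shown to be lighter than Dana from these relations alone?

Directly below Dana: Xin, Vera, Bram, Eli, Orla.
One step further: Yosef, Udo (7 so far).
Nothing else is reachable below Dana; 7 in all.

7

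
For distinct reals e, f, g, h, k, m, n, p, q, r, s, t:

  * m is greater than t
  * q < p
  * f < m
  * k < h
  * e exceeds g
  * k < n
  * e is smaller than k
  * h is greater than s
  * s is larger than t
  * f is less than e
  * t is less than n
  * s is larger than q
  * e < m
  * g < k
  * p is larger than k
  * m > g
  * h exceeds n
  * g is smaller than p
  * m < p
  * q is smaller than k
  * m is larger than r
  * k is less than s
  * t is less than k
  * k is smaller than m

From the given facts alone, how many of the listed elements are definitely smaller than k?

Directly below k: q, g, e, t.
One step further: f (5 so far).
No other element is forced below k by the given relations, so the count is 5.

5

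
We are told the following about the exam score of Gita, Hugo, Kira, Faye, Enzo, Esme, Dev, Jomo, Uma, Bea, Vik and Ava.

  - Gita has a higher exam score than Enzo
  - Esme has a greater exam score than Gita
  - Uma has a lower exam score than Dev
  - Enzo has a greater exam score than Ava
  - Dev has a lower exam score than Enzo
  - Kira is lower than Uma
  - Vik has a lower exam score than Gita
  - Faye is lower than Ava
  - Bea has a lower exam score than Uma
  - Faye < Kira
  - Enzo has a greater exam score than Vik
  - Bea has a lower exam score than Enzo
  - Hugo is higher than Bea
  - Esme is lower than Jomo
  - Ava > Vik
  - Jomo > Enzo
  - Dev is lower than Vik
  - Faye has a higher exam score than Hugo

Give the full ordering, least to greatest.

Bea < Hugo < Faye < Kira < Uma < Dev < Vik < Ava < Enzo < Gita < Esme < Jomo

Nothing is placed below Bea, so it is least; from there Bea < Hugo; Hugo < Faye; Faye < Kira; Kira < Uma; Uma < Dev; Dev < Vik; Vik < Ava; Ava < Enzo; Enzo < Gita; Gita < Esme; Esme < Jomo, each given directly.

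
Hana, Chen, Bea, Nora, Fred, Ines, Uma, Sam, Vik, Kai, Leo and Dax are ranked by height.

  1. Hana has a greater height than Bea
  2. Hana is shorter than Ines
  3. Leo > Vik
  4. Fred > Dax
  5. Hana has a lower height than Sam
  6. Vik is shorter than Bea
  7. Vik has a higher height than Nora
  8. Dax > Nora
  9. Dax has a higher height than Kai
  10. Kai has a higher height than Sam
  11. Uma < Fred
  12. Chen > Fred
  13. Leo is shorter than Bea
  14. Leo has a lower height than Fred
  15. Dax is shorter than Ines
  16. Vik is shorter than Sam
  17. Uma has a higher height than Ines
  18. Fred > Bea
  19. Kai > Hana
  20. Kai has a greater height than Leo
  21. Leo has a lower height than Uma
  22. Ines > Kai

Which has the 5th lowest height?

Chaining the given pairs: Nora < Vik < Leo < Bea < Hana < Sam < Kai < Dax < Ines < Uma < Fred < Chen.
Counting 5 from the smallest end gives Hana.

Hana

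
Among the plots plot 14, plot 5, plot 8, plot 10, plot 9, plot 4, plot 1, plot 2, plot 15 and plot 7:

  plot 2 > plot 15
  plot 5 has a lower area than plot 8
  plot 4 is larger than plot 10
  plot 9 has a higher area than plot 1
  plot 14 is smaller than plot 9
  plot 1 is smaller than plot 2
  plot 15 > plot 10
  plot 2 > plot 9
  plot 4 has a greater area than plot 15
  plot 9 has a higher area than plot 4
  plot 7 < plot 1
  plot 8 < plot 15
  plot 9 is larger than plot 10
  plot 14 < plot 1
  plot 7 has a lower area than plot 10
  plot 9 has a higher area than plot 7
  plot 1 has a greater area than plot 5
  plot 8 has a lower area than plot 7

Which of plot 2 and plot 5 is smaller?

plot 5

The relevant relations are plot 5 < plot 8; plot 8 < plot 7; plot 7 < plot 10; plot 10 < plot 4; plot 4 < plot 9; plot 9 < plot 2.
Chaining these gives plot 5 < plot 8 < plot 7 < plot 10 < plot 4 < plot 9 < plot 2.
So plot 5 < plot 2; plot 5 is the smaller of the two.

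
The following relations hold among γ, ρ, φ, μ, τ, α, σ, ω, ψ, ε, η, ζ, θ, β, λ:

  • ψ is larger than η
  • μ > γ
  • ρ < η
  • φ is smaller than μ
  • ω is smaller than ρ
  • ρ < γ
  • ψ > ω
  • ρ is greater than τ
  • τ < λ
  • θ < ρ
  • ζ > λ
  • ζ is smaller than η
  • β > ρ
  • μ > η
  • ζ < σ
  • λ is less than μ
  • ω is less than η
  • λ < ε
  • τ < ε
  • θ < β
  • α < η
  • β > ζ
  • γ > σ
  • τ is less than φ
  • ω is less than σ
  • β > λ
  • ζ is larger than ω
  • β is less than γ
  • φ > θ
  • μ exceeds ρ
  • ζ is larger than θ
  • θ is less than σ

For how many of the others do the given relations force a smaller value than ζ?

4

The elements the relations force below ζ are ω, θ, τ, λ — no chain reaches any other.
That is 4.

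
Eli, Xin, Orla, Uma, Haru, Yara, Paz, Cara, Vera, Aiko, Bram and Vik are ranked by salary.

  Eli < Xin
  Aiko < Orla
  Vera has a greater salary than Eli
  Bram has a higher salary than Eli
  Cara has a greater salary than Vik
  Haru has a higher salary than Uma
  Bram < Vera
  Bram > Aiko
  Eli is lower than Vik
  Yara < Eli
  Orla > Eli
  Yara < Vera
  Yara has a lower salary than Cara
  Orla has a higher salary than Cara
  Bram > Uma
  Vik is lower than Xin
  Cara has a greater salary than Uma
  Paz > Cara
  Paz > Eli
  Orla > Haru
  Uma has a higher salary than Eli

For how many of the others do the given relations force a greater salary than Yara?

10

From Yara the given relations immediately reach Eli, Cara, Vera.
From those, Vik, Xin, Uma, Orla, Bram, Paz — 9 in total.
From those, Haru — 10 in total.
No other element is forced above Yara by the given relations, so the count is 10.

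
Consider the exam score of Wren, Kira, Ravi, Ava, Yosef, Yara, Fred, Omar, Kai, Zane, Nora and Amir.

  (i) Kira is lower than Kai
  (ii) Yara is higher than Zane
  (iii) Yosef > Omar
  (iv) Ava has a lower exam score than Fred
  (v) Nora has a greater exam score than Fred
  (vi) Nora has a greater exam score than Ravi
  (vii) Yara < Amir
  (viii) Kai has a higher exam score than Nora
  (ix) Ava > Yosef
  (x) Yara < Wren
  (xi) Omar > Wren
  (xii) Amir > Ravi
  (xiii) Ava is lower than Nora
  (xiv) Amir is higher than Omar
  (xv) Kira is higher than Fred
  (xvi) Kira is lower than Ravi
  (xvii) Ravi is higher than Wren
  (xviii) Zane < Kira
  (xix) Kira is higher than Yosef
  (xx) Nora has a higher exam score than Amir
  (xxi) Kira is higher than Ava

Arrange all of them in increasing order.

The consecutive links are each given: Zane < Yara; Yara < Wren; Wren < Omar; Omar < Yosef; Yosef < Ava; Ava < Fred; Fred < Kira; Kira < Ravi; Ravi < Amir; Amir < Nora; Nora < Kai.

Zane < Yara < Wren < Omar < Yosef < Ava < Fred < Kira < Ravi < Amir < Nora < Kai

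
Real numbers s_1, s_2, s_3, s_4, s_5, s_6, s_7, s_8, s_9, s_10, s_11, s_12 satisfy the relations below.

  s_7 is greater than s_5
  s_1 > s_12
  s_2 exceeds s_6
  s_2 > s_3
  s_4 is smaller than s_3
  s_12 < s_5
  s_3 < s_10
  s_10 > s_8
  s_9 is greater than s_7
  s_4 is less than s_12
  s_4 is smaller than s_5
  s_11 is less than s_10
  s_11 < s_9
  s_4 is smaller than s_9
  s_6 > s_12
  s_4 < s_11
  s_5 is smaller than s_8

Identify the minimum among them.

s_4

Chaining upward from s_4: directly above it, s_12, s_5, s_3, s_11, s_9; then s_7, s_1, s_8, s_6, s_10, s_2.
That covers every other element, and nothing is given below s_4, so s_4 is the minimum.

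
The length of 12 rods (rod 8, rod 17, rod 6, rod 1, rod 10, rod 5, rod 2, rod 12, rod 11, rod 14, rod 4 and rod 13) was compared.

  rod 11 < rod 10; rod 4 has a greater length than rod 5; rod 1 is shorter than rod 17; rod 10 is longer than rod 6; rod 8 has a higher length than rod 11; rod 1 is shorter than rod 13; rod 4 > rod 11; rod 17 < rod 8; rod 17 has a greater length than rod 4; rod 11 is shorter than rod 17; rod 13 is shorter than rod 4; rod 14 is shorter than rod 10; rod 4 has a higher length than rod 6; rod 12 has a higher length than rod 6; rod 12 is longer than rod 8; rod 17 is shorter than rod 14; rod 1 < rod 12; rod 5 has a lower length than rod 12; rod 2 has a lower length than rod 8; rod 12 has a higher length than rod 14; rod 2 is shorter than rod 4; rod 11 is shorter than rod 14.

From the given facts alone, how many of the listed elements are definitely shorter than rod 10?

9

From rod 10 the given relations immediately reach rod 11, rod 6, rod 14.
From those, rod 17 — 4 in total.
From those, rod 1, rod 4 — 6 in total.
From those, rod 13, rod 2, rod 5 — 9 in total.
Nothing else is reachable below rod 10; 9 in all.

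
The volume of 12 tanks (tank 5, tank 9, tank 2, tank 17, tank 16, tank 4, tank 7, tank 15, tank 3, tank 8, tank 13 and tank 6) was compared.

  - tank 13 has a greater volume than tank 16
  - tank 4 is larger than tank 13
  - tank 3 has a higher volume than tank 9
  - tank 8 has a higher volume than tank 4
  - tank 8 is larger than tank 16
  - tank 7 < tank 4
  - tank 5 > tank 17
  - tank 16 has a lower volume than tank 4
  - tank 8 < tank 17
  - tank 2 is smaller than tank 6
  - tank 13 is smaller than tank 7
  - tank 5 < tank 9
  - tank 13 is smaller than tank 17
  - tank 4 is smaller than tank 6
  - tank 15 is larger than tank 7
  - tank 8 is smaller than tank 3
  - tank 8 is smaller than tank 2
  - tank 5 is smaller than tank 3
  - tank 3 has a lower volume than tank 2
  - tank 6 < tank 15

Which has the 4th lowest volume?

Chaining the given pairs: tank 16 < tank 13 < tank 7 < tank 4 < tank 8 < tank 17 < tank 5 < tank 9 < tank 3 < tank 2 < tank 6 < tank 15.
Counting 4 from the smallest end gives tank 4.

tank 4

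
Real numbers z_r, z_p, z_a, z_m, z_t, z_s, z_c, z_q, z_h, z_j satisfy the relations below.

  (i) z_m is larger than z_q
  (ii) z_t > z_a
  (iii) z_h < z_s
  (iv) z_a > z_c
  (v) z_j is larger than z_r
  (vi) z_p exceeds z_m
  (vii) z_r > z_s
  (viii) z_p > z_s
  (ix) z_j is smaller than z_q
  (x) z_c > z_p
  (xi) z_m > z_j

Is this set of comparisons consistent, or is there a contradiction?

consistent

The single ordering z_h < z_s < z_r < z_j < z_q < z_m < z_p < z_c < z_a < z_t satisfies every listed relation, so no contradiction arises.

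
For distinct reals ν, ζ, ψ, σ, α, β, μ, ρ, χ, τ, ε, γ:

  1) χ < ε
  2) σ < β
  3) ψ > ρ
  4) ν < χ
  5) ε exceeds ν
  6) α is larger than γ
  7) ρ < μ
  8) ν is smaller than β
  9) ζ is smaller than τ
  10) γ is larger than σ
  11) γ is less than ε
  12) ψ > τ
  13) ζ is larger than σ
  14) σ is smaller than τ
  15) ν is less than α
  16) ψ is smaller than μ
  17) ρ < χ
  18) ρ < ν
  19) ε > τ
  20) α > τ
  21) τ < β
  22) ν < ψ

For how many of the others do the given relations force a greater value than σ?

From σ the given relations immediately reach γ, ζ, τ, β.
From those, ε, α, ψ — 7 in total.
From those, μ — 8 in total.
No other element is forced above σ by the given relations, so the count is 8.

8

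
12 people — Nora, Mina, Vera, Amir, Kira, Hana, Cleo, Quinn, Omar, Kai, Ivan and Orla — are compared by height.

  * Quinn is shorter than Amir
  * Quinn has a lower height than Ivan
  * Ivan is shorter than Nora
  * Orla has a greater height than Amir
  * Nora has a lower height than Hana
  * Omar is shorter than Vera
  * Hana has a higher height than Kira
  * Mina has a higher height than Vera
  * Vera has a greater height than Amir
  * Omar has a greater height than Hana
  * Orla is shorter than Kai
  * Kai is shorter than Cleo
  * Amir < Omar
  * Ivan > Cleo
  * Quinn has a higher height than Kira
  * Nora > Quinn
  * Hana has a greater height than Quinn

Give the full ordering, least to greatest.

Kira < Quinn < Amir < Orla < Kai < Cleo < Ivan < Nora < Hana < Omar < Vera < Mina

The consecutive links are each given: Kira < Quinn; Quinn < Amir; Amir < Orla; Orla < Kai; Kai < Cleo; Cleo < Ivan; Ivan < Nora; Nora < Hana; Hana < Omar; Omar < Vera; Vera < Mina.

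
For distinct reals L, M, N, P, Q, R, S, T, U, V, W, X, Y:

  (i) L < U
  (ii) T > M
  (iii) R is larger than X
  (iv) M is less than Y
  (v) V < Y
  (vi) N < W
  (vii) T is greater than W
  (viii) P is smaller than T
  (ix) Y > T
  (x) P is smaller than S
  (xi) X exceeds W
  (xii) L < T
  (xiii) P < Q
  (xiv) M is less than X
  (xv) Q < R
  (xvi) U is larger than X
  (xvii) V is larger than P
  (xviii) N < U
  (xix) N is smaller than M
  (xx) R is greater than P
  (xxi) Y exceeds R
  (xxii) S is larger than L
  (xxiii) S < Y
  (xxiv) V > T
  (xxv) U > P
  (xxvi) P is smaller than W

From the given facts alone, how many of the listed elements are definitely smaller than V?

6

From V the given relations immediately reach P, T.
From those, M, L, W — 5 in total.
From those, N — 6 in total.
Nothing else is reachable below V; 6 in all.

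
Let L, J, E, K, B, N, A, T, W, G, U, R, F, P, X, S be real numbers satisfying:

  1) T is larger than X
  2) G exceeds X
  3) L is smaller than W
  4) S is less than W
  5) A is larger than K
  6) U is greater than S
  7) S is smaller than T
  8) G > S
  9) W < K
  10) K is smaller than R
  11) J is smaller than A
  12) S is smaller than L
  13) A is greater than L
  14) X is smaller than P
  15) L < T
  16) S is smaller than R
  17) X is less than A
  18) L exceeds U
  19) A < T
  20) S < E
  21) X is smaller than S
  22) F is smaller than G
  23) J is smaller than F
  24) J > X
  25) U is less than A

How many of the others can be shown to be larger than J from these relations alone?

The elements the relations force above J are F, G, A, T — no chain reaches any other.
That is 4.

4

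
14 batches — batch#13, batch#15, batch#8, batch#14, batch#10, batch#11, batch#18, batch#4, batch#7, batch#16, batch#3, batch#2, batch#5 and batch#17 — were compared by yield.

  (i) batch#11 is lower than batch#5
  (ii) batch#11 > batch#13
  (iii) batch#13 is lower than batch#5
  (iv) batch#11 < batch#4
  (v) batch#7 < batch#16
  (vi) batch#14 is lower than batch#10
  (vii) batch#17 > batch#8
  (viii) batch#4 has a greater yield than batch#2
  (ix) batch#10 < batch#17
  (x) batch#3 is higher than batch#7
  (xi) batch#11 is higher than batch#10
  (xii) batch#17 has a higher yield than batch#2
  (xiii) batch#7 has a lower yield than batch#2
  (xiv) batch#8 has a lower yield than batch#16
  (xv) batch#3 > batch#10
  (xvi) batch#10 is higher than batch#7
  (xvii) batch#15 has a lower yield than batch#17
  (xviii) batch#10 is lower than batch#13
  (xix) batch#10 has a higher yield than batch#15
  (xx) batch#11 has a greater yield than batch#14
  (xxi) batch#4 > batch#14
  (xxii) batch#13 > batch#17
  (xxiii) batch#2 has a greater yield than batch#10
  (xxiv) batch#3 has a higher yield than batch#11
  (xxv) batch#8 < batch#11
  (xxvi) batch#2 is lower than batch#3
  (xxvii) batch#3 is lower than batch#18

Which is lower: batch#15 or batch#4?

batch#15

The relevant relations are batch#15 < batch#10; batch#10 < batch#2; batch#2 < batch#17; batch#17 < batch#13; batch#13 < batch#11; batch#11 < batch#4.
Chaining these gives batch#15 < batch#10 < batch#2 < batch#17 < batch#13 < batch#11 < batch#4.
So batch#15 < batch#4; batch#15 is the lower of the two.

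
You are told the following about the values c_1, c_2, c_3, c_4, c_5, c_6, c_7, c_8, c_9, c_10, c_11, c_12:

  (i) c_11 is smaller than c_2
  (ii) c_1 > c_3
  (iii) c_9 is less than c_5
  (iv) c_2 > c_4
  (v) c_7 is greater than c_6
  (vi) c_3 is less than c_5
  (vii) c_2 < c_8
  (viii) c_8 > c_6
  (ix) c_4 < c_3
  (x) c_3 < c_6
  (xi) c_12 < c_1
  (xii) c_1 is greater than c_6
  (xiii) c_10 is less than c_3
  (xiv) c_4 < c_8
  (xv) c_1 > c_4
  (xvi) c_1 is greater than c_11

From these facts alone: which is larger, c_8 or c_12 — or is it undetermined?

Following every chain through c_12: above c_12 we get c_1.
c_8 is not reached, and no chain runs the other way from c_8 to c_12.
So the given relations leave the order of c_12 and c_8 undetermined.

undetermined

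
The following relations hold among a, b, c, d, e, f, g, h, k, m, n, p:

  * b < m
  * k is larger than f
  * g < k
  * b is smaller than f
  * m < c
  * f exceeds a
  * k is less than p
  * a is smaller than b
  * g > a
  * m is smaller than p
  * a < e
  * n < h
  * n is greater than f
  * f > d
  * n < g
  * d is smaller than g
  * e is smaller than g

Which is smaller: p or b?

b < f < n < g < k < p, by transitivity through f, n, g, k.
So b < p; b is the smaller of the two.

b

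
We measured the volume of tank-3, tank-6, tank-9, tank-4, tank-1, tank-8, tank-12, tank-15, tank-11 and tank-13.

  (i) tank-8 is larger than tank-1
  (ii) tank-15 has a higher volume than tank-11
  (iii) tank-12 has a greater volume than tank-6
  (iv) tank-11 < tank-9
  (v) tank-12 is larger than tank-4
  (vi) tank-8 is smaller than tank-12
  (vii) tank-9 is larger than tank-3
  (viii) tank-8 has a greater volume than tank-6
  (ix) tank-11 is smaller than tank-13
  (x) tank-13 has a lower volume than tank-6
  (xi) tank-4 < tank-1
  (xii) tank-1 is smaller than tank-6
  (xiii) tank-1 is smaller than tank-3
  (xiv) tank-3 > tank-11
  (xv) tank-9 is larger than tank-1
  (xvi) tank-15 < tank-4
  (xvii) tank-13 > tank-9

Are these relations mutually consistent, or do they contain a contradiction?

consistent

The single ordering tank-11 < tank-15 < tank-4 < tank-1 < tank-3 < tank-9 < tank-13 < tank-6 < tank-8 < tank-12 satisfies every listed relation, so no contradiction arises.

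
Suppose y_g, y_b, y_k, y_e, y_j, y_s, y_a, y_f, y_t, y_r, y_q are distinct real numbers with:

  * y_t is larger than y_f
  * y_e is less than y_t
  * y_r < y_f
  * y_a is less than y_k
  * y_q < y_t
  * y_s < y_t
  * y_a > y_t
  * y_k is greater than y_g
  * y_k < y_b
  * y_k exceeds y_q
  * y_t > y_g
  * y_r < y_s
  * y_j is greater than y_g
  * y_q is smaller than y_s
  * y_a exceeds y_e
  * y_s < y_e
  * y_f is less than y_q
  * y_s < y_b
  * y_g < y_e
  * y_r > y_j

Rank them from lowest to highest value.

Nothing is placed below y_g, so it is least; from there y_g < y_j; y_j < y_r; y_r < y_f; y_f < y_q; y_q < y_s; y_s < y_e; y_e < y_t; y_t < y_a; y_a < y_k; y_k < y_b, each given directly.

y_g < y_j < y_r < y_f < y_q < y_s < y_e < y_t < y_a < y_k < y_b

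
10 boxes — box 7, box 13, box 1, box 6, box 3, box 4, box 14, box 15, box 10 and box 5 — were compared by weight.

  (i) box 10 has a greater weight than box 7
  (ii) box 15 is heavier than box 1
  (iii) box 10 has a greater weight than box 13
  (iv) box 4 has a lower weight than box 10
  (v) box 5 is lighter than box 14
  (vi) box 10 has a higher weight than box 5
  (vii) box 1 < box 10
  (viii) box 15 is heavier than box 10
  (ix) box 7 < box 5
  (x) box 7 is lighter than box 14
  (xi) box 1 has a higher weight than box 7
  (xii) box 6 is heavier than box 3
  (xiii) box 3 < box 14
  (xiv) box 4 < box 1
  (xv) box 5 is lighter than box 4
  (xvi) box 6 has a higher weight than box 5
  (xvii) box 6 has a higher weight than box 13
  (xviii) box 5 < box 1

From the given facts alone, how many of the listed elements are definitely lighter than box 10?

The elements the relations force below box 10 are box 7, box 5, box 4, box 13, box 1 — no chain reaches any other.
That is 5.

5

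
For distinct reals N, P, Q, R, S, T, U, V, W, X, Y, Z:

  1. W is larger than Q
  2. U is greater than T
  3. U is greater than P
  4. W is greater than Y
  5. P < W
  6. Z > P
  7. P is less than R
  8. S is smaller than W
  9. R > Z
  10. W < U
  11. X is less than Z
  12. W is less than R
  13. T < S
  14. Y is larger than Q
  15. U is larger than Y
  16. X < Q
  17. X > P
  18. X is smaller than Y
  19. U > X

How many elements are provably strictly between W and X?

The relations place X below W. An element lies strictly between them when it is forced above X and also forced below W.
Above X: {Z, Q, Y, R, U}. Below W: {P, T, S, Q, Y}.
Intersection: {Q, Y} — 2.

2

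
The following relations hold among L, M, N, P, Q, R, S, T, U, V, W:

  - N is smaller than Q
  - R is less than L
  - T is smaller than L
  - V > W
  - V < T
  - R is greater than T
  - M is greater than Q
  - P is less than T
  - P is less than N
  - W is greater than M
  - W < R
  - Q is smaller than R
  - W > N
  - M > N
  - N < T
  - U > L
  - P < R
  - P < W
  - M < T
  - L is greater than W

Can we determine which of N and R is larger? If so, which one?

R

N < Q < M < W < V < T < R, by transitivity through Q, M, W, V, T.
So R is larger.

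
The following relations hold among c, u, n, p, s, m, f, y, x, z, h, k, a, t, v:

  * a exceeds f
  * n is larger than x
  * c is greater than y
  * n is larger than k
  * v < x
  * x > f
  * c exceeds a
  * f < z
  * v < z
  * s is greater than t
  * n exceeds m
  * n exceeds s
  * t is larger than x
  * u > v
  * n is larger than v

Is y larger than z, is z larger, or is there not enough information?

Following every chain through y: above y we get c.
z is not reached, and no chain runs the other way from z to y.
So the given relations leave the order of y and z undetermined.

undetermined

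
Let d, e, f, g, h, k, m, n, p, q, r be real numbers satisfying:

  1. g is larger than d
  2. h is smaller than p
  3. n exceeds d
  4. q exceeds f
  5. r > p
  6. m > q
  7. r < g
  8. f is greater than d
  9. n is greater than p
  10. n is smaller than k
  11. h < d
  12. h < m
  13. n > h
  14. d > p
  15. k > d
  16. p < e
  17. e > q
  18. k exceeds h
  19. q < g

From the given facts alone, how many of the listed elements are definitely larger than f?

4

Directly above f: q.
One step further: e, m, g (4 so far).
No other element is forced above f by the given relations, so the count is 4.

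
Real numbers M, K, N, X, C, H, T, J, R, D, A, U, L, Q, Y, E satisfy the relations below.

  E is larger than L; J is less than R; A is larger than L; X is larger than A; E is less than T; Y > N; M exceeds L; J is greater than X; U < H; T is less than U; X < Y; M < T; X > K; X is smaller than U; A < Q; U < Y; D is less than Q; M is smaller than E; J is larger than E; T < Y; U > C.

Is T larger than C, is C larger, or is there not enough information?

undetermined

Following every chain through C: above C we get U, Y, H.
T is not reached, and no chain runs the other way from T to C.
So the given relations leave the order of C and T undetermined.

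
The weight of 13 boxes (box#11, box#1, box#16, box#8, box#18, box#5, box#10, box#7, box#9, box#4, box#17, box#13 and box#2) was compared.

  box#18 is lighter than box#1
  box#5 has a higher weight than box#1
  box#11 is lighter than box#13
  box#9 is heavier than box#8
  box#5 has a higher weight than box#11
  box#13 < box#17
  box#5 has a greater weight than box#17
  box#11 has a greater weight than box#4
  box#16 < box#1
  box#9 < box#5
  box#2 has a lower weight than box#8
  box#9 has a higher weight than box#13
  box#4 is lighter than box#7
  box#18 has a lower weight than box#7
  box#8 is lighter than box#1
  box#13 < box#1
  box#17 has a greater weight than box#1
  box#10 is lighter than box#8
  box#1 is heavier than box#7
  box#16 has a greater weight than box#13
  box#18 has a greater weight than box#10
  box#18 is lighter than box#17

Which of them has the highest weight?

Chaining downward from box#5: directly below it, box#11, box#9, box#1, box#17; then box#18, box#4, box#7, box#8, box#13, box#16; then box#10, box#2.
That covers every other element, and nothing is given above box#5, so box#5 is the highest weight.

box#5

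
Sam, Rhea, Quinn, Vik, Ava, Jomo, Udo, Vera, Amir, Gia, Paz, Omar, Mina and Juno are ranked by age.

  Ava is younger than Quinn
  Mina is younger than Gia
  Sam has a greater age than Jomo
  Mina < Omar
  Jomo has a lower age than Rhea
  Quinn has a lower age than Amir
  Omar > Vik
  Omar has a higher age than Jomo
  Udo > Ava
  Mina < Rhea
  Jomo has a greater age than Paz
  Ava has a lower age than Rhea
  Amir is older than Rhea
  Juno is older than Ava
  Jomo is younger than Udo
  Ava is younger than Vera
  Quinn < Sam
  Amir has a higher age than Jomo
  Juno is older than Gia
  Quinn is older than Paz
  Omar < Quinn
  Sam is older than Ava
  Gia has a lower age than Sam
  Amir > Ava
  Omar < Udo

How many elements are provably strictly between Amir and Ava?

2

The relations place Ava below Amir. An element lies strictly between them when it is forced above Ava and also forced below Amir.
Above Ava: {Rhea, Quinn, Vera, Juno, Sam, Udo}. Below Amir: {Paz, Mina, Jomo, Rhea, Vik, Omar, Quinn}.
Intersection: {Rhea, Quinn} — 2.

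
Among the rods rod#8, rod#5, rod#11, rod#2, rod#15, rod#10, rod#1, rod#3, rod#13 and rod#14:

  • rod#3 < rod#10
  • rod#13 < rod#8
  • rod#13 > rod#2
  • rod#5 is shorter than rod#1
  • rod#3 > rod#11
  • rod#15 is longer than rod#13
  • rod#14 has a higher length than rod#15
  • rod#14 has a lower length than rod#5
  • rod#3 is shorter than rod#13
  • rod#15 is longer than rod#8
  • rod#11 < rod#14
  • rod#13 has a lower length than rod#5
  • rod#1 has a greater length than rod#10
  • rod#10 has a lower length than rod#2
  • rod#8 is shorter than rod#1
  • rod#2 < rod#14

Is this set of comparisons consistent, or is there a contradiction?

Every relation is compatible with rod#11 < rod#3 < rod#10 < rod#2 < rod#13 < rod#8 < rod#15 < rod#14 < rod#5 < rod#1; the set is consistent.

consistent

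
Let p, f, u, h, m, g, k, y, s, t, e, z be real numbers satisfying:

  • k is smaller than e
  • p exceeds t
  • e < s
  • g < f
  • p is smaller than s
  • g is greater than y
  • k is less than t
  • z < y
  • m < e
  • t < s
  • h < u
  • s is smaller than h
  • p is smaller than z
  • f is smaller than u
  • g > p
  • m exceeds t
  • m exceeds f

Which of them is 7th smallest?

f

The consecutive relations fix a unique order: k < t < p < z < y < g < f < m < e < s < h < u.
Counting 7 from the smallest end gives f.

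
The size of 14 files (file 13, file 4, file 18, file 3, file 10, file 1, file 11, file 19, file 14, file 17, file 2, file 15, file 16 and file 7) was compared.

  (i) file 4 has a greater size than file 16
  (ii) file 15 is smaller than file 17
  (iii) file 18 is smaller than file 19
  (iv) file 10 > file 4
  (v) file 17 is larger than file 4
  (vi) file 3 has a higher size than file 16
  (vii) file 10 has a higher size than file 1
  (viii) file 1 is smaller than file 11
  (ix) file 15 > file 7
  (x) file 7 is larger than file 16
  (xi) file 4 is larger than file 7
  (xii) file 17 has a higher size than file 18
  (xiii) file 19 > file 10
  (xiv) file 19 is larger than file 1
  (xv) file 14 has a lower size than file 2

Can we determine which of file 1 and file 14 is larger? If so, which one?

undetermined

Following every chain through file 1: above file 1 we get file 10, file 19, file 11.
file 14 is not reached, and no chain runs the other way from file 14 to file 1.
So the given relations leave the order of file 1 and file 14 undetermined.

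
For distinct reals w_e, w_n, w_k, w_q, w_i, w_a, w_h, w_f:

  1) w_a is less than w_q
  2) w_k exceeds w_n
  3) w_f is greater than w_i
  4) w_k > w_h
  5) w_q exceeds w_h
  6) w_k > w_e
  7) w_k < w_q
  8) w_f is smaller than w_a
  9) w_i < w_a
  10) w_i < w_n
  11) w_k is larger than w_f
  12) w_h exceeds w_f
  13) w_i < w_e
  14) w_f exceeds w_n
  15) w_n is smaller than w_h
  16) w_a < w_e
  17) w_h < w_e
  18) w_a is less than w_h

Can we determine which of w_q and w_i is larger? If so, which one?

w_q

w_i < w_n and w_n < w_f give w_i < w_f.
With w_f < w_a: w_i < w_n < w_f < w_a.
With w_a < w_h: w_i < w_n < w_f < w_a < w_h.
Then w_h < w_k extends the chain to w_k.
Then w_k < w_q extends the chain to w_q.
So w_q is larger.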